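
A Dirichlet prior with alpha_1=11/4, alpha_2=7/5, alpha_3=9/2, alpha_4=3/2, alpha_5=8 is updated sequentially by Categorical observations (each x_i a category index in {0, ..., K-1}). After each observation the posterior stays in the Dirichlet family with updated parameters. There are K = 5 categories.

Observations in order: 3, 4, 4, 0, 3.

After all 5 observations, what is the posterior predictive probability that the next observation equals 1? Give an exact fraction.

obs 1: x=3 → posterior Dirichlet(11/4, 7/5, 9/2, 5/2, 8)
obs 2: x=4 → posterior Dirichlet(11/4, 7/5, 9/2, 5/2, 9)
obs 3: x=4 → posterior Dirichlet(11/4, 7/5, 9/2, 5/2, 10)
obs 4: x=0 → posterior Dirichlet(15/4, 7/5, 9/2, 5/2, 10)
obs 5: x=3 → posterior Dirichlet(15/4, 7/5, 9/2, 7/2, 10)

28/463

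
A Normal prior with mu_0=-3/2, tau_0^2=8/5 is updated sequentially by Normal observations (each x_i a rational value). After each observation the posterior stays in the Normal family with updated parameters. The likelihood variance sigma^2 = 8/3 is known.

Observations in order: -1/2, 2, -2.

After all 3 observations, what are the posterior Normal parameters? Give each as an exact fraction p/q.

mu_0=-9/14, tau_0^2=4/7

obs 1: x=-1/2 → posterior Normal(-9/8, 1)
obs 2: x=2 → posterior Normal(-3/11, 8/11)
obs 3: x=-2 → posterior Normal(-9/14, 4/7)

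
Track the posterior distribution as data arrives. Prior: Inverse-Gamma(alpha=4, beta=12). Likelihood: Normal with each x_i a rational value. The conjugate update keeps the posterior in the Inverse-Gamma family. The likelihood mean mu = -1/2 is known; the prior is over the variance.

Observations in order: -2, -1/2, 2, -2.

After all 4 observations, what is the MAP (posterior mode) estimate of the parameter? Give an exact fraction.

139/56

obs 1: x=-2 → posterior Inverse-Gamma(9/2, 105/8)
obs 2: x=-1/2 → posterior Inverse-Gamma(5, 105/8)
obs 3: x=2 → posterior Inverse-Gamma(11/2, 65/4)
obs 4: x=-2 → posterior Inverse-Gamma(6, 139/8)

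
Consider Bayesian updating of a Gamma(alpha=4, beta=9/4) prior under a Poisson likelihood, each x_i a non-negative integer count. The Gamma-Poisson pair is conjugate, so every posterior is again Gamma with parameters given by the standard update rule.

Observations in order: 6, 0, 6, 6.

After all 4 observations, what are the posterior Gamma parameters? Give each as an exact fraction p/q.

alpha=22, beta=25/4

obs 1: x=6 → posterior Gamma(10, 13/4)
obs 2: x=0 → posterior Gamma(10, 17/4)
obs 3: x=6 → posterior Gamma(16, 21/4)
obs 4: x=6 → posterior Gamma(22, 25/4)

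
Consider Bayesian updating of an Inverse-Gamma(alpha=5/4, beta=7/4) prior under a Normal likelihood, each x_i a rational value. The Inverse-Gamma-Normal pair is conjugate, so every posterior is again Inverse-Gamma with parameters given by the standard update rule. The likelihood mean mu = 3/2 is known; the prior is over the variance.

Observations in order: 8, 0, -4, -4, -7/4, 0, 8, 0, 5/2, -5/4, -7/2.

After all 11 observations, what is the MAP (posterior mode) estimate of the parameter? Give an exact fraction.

1595/124

obs 1: x=8 → posterior Inverse-Gamma(7/4, 183/8)
obs 2: x=0 → posterior Inverse-Gamma(9/4, 24)
obs 3: x=-4 → posterior Inverse-Gamma(11/4, 313/8)
obs 4: x=-4 → posterior Inverse-Gamma(13/4, 217/4)
obs 5: x=-7/4 → posterior Inverse-Gamma(15/4, 1905/32)
obs 6: x=0 → posterior Inverse-Gamma(17/4, 1941/32)
obs 7: x=8 → posterior Inverse-Gamma(19/4, 2617/32)
obs 8: x=0 → posterior Inverse-Gamma(21/4, 2653/32)
obs 9: x=5/2 → posterior Inverse-Gamma(23/4, 2669/32)
obs 10: x=-5/4 → posterior Inverse-Gamma(25/4, 1395/16)
obs 11: x=-7/2 → posterior Inverse-Gamma(27/4, 1595/16)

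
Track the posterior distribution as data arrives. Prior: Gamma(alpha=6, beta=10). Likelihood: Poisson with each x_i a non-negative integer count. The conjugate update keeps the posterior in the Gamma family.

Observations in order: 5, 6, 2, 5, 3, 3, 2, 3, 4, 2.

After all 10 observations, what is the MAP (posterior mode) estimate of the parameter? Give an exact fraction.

obs 1: x=5 → posterior Gamma(11, 11)
obs 2: x=6 → posterior Gamma(17, 12)
obs 3: x=2 → posterior Gamma(19, 13)
obs 4: x=5 → posterior Gamma(24, 14)
obs 5: x=3 → posterior Gamma(27, 15)
obs 6: x=3 → posterior Gamma(30, 16)
obs 7: x=2 → posterior Gamma(32, 17)
obs 8: x=3 → posterior Gamma(35, 18)
obs 9: x=4 → posterior Gamma(39, 19)
obs 10: x=2 → posterior Gamma(41, 20)

2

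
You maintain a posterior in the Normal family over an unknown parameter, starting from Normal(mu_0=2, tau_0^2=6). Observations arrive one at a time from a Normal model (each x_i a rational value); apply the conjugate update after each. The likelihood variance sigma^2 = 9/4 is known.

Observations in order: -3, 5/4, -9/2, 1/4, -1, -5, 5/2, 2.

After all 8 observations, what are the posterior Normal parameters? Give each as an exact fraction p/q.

mu_0=-54/67, tau_0^2=18/67

obs 1: x=-3 → posterior Normal(-18/11, 18/11)
obs 2: x=5/4 → posterior Normal(-8/19, 18/19)
obs 3: x=-9/2 → posterior Normal(-44/27, 2/3)
obs 4: x=1/4 → posterior Normal(-6/5, 18/35)
obs 5: x=-1 → posterior Normal(-50/43, 18/43)
obs 6: x=-5 → posterior Normal(-30/17, 6/17)
obs 7: x=5/2 → posterior Normal(-70/59, 18/59)
obs 8: x=2 → posterior Normal(-54/67, 18/67)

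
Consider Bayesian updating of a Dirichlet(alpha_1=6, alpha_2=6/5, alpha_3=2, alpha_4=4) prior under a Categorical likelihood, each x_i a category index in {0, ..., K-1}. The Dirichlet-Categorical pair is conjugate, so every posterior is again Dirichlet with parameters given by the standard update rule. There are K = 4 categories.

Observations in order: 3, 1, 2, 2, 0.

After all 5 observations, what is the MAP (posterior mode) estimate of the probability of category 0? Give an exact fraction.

30/71

obs 1: x=3 → posterior Dirichlet(6, 6/5, 2, 5)
obs 2: x=1 → posterior Dirichlet(6, 11/5, 2, 5)
obs 3: x=2 → posterior Dirichlet(6, 11/5, 3, 5)
obs 4: x=2 → posterior Dirichlet(6, 11/5, 4, 5)
obs 5: x=0 → posterior Dirichlet(7, 11/5, 4, 5)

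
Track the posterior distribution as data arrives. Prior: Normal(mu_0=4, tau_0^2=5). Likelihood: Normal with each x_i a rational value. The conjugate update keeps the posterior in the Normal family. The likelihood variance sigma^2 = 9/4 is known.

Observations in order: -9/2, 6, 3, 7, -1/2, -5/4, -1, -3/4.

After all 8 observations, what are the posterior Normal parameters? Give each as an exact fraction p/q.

mu_0=196/169, tau_0^2=45/169

obs 1: x=-9/2 → posterior Normal(-54/29, 45/29)
obs 2: x=6 → posterior Normal(66/49, 45/49)
obs 3: x=3 → posterior Normal(42/23, 15/23)
obs 4: x=7 → posterior Normal(266/89, 45/89)
obs 5: x=-1/2 → posterior Normal(256/109, 45/109)
obs 6: x=-5/4 → posterior Normal(77/43, 15/43)
obs 7: x=-1 → posterior Normal(211/149, 45/149)
obs 8: x=-3/4 → posterior Normal(196/169, 45/169)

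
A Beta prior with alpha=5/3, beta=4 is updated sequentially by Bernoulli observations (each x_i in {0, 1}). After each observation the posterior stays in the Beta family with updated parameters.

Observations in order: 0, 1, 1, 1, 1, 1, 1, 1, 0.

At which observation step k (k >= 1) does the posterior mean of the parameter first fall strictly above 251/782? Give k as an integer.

obs 1: x=0 → posterior Beta(5/3, 5)
obs 2: x=1 → posterior Beta(8/3, 5)
obs 3: x=1 → posterior Beta(11/3, 5)
obs 4: x=1 → posterior Beta(14/3, 5)
obs 5: x=1 → posterior Beta(17/3, 5)
obs 6: x=1 → posterior Beta(20/3, 5)
obs 7: x=1 → posterior Beta(23/3, 5)
obs 8: x=1 → posterior Beta(26/3, 5)
obs 9: x=0 → posterior Beta(26/3, 6)

k = 2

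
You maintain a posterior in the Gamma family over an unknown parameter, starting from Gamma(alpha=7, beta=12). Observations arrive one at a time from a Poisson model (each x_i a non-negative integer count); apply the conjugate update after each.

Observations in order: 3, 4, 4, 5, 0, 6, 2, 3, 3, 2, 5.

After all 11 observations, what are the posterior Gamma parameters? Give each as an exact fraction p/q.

obs 1: x=3 → posterior Gamma(10, 13)
obs 2: x=4 → posterior Gamma(14, 14)
obs 3: x=4 → posterior Gamma(18, 15)
obs 4: x=5 → posterior Gamma(23, 16)
obs 5: x=0 → posterior Gamma(23, 17)
obs 6: x=6 → posterior Gamma(29, 18)
obs 7: x=2 → posterior Gamma(31, 19)
obs 8: x=3 → posterior Gamma(34, 20)
obs 9: x=3 → posterior Gamma(37, 21)
obs 10: x=2 → posterior Gamma(39, 22)
obs 11: x=5 → posterior Gamma(44, 23)

alpha=44, beta=23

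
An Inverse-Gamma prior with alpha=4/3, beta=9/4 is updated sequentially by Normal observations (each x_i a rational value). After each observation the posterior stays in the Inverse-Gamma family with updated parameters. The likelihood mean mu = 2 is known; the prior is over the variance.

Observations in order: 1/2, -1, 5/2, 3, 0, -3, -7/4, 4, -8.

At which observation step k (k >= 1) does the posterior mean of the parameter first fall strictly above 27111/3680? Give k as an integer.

k = 7

obs 1: x=1/2 → posterior Inverse-Gamma(11/6, 27/8)
obs 2: x=-1 → posterior Inverse-Gamma(7/3, 63/8)
obs 3: x=5/2 → posterior Inverse-Gamma(17/6, 8)
obs 4: x=3 → posterior Inverse-Gamma(10/3, 17/2)
obs 5: x=0 → posterior Inverse-Gamma(23/6, 21/2)
obs 6: x=-3 → posterior Inverse-Gamma(13/3, 23)
obs 7: x=-7/4 → posterior Inverse-Gamma(29/6, 961/32)
obs 8: x=4 → posterior Inverse-Gamma(16/3, 1025/32)
obs 9: x=-8 → posterior Inverse-Gamma(35/6, 2625/32)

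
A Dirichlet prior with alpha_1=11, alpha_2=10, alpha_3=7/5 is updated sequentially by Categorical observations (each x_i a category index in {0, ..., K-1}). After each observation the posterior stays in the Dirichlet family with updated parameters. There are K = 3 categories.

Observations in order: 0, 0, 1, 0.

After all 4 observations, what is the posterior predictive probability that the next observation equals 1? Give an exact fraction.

5/12

obs 1: x=0 → posterior Dirichlet(12, 10, 7/5)
obs 2: x=0 → posterior Dirichlet(13, 10, 7/5)
obs 3: x=1 → posterior Dirichlet(13, 11, 7/5)
obs 4: x=0 → posterior Dirichlet(14, 11, 7/5)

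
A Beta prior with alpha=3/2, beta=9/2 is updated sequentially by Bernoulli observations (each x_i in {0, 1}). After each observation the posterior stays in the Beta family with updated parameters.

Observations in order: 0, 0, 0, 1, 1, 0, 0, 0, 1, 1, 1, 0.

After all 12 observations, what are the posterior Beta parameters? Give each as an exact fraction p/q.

obs 1: x=0 → posterior Beta(3/2, 11/2)
obs 2: x=0 → posterior Beta(3/2, 13/2)
obs 3: x=0 → posterior Beta(3/2, 15/2)
obs 4: x=1 → posterior Beta(5/2, 15/2)
obs 5: x=1 → posterior Beta(7/2, 15/2)
obs 6: x=0 → posterior Beta(7/2, 17/2)
obs 7: x=0 → posterior Beta(7/2, 19/2)
obs 8: x=0 → posterior Beta(7/2, 21/2)
obs 9: x=1 → posterior Beta(9/2, 21/2)
obs 10: x=1 → posterior Beta(11/2, 21/2)
obs 11: x=1 → posterior Beta(13/2, 21/2)
obs 12: x=0 → posterior Beta(13/2, 23/2)

alpha=13/2, beta=23/2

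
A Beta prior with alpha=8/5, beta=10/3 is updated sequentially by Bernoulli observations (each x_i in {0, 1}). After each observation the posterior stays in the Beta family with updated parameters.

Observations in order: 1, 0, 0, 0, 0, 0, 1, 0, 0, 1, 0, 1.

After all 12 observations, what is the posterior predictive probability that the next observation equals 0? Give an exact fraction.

85/127

obs 1: x=1 → posterior Beta(13/5, 10/3)
obs 2: x=0 → posterior Beta(13/5, 13/3)
obs 3: x=0 → posterior Beta(13/5, 16/3)
obs 4: x=0 → posterior Beta(13/5, 19/3)
obs 5: x=0 → posterior Beta(13/5, 22/3)
obs 6: x=0 → posterior Beta(13/5, 25/3)
obs 7: x=1 → posterior Beta(18/5, 25/3)
obs 8: x=0 → posterior Beta(18/5, 28/3)
obs 9: x=0 → posterior Beta(18/5, 31/3)
obs 10: x=1 → posterior Beta(23/5, 31/3)
obs 11: x=0 → posterior Beta(23/5, 34/3)
obs 12: x=1 → posterior Beta(28/5, 34/3)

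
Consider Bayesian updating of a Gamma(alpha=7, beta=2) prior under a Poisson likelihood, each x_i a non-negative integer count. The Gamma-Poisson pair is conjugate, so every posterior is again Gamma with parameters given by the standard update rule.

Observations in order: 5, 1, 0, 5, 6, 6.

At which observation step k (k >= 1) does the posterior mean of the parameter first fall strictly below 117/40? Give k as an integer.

k = 3

obs 1: x=5 → posterior Gamma(12, 3)
obs 2: x=1 → posterior Gamma(13, 4)
obs 3: x=0 → posterior Gamma(13, 5)
obs 4: x=5 → posterior Gamma(18, 6)
obs 5: x=6 → posterior Gamma(24, 7)
obs 6: x=6 → posterior Gamma(30, 8)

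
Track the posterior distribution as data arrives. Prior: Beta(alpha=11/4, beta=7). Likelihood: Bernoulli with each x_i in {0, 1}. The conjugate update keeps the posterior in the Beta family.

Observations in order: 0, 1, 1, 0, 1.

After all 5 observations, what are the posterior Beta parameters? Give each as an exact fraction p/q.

alpha=23/4, beta=9

obs 1: x=0 → posterior Beta(11/4, 8)
obs 2: x=1 → posterior Beta(15/4, 8)
obs 3: x=1 → posterior Beta(19/4, 8)
obs 4: x=0 → posterior Beta(19/4, 9)
obs 5: x=1 → posterior Beta(23/4, 9)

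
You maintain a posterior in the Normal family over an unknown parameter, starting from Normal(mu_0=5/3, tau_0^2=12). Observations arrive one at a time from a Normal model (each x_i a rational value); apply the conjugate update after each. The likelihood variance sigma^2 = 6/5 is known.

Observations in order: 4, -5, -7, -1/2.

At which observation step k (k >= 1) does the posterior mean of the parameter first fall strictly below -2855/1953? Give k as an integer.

k = 3

obs 1: x=4 → posterior Normal(125/33, 12/11)
obs 2: x=-5 → posterior Normal(-25/63, 4/7)
obs 3: x=-7 → posterior Normal(-235/93, 12/31)
obs 4: x=-1/2 → posterior Normal(-250/123, 12/41)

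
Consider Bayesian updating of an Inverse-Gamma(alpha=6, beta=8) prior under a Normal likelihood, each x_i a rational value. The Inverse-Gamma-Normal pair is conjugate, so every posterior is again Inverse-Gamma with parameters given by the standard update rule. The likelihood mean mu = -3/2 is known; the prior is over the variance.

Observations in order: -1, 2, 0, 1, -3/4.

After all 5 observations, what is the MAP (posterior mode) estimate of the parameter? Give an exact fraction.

601/304

obs 1: x=-1 → posterior Inverse-Gamma(13/2, 65/8)
obs 2: x=2 → posterior Inverse-Gamma(7, 57/4)
obs 3: x=0 → posterior Inverse-Gamma(15/2, 123/8)
obs 4: x=1 → posterior Inverse-Gamma(8, 37/2)
obs 5: x=-3/4 → posterior Inverse-Gamma(17/2, 601/32)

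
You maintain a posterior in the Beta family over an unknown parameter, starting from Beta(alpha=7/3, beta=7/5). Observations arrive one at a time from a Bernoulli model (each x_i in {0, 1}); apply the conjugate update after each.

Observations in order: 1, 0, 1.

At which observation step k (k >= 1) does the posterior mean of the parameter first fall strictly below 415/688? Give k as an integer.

k = 2

obs 1: x=1 → posterior Beta(10/3, 7/5)
obs 2: x=0 → posterior Beta(10/3, 12/5)
obs 3: x=1 → posterior Beta(13/3, 12/5)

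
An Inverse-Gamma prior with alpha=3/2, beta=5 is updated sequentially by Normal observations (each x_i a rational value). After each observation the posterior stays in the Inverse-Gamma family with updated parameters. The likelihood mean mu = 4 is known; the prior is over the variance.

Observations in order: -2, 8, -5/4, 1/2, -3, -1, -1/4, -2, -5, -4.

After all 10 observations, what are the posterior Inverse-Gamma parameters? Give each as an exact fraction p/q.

alpha=13/2, beta=2999/16

obs 1: x=-2 → posterior Inverse-Gamma(2, 23)
obs 2: x=8 → posterior Inverse-Gamma(5/2, 31)
obs 3: x=-5/4 → posterior Inverse-Gamma(3, 1433/32)
obs 4: x=1/2 → posterior Inverse-Gamma(7/2, 1629/32)
obs 5: x=-3 → posterior Inverse-Gamma(4, 2413/32)
obs 6: x=-1 → posterior Inverse-Gamma(9/2, 2813/32)
obs 7: x=-1/4 → posterior Inverse-Gamma(5, 1551/16)
obs 8: x=-2 → posterior Inverse-Gamma(11/2, 1839/16)
obs 9: x=-5 → posterior Inverse-Gamma(6, 2487/16)
obs 10: x=-4 → posterior Inverse-Gamma(13/2, 2999/16)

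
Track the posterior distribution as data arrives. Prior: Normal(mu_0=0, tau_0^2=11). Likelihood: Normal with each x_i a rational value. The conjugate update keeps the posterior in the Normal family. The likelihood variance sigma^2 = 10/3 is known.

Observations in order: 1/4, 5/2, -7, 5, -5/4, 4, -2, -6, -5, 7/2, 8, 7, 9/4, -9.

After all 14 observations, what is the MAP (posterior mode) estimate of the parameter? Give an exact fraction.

obs 1: x=1/4 → posterior Normal(33/172, 110/43)
obs 2: x=5/2 → posterior Normal(363/304, 55/38)
obs 3: x=-7 → posterior Normal(-561/436, 110/109)
obs 4: x=5 → posterior Normal(99/568, 55/71)
obs 5: x=-5/4 → posterior Normal(-33/350, 22/35)
obs 6: x=4 → posterior Normal(231/416, 55/104)
obs 7: x=-2 → posterior Normal(99/482, 110/241)
obs 8: x=-6 → posterior Normal(-297/548, 55/137)
obs 9: x=-5 → posterior Normal(-627/614, 110/307)
obs 10: x=7/2 → posterior Normal(-99/170, 11/34)
obs 11: x=8 → posterior Normal(66/373, 110/373)
obs 12: x=7 → posterior Normal(297/406, 55/203)
obs 13: x=9/4 → posterior Normal(1485/1756, 110/439)
obs 14: x=-9 → posterior Normal(297/1888, 55/236)

297/1888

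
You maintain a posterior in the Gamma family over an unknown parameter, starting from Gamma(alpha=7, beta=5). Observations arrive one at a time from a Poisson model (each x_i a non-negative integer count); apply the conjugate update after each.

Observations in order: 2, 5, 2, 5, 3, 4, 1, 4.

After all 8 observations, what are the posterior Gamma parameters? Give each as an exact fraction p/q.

alpha=33, beta=13

obs 1: x=2 → posterior Gamma(9, 6)
obs 2: x=5 → posterior Gamma(14, 7)
obs 3: x=2 → posterior Gamma(16, 8)
obs 4: x=5 → posterior Gamma(21, 9)
obs 5: x=3 → posterior Gamma(24, 10)
obs 6: x=4 → posterior Gamma(28, 11)
obs 7: x=1 → posterior Gamma(29, 12)
obs 8: x=4 → posterior Gamma(33, 13)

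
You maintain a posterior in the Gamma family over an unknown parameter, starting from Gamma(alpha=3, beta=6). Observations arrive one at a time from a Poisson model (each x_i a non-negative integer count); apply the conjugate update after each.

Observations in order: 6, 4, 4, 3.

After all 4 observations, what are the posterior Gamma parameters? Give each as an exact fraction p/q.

obs 1: x=6 → posterior Gamma(9, 7)
obs 2: x=4 → posterior Gamma(13, 8)
obs 3: x=4 → posterior Gamma(17, 9)
obs 4: x=3 → posterior Gamma(20, 10)

alpha=20, beta=10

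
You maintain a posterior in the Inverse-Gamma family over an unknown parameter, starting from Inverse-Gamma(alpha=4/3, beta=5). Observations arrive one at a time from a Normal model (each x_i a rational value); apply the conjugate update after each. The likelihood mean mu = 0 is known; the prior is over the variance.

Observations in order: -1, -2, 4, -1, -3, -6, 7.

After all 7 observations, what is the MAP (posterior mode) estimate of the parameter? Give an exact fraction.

obs 1: x=-1 → posterior Inverse-Gamma(11/6, 11/2)
obs 2: x=-2 → posterior Inverse-Gamma(7/3, 15/2)
obs 3: x=4 → posterior Inverse-Gamma(17/6, 31/2)
obs 4: x=-1 → posterior Inverse-Gamma(10/3, 16)
obs 5: x=-3 → posterior Inverse-Gamma(23/6, 41/2)
obs 6: x=-6 → posterior Inverse-Gamma(13/3, 77/2)
obs 7: x=7 → posterior Inverse-Gamma(29/6, 63)

54/5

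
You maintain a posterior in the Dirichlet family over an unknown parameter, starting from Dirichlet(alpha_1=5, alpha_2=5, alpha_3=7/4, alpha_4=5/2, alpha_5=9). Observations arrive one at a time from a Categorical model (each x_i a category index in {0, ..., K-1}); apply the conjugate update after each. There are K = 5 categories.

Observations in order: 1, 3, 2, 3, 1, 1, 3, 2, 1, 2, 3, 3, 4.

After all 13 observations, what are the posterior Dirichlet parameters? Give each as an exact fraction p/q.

obs 1: x=1 → posterior Dirichlet(5, 6, 7/4, 5/2, 9)
obs 2: x=3 → posterior Dirichlet(5, 6, 7/4, 7/2, 9)
obs 3: x=2 → posterior Dirichlet(5, 6, 11/4, 7/2, 9)
obs 4: x=3 → posterior Dirichlet(5, 6, 11/4, 9/2, 9)
obs 5: x=1 → posterior Dirichlet(5, 7, 11/4, 9/2, 9)
obs 6: x=1 → posterior Dirichlet(5, 8, 11/4, 9/2, 9)
obs 7: x=3 → posterior Dirichlet(5, 8, 11/4, 11/2, 9)
obs 8: x=2 → posterior Dirichlet(5, 8, 15/4, 11/2, 9)
obs 9: x=1 → posterior Dirichlet(5, 9, 15/4, 11/2, 9)
obs 10: x=2 → posterior Dirichlet(5, 9, 19/4, 11/2, 9)
obs 11: x=3 → posterior Dirichlet(5, 9, 19/4, 13/2, 9)
obs 12: x=3 → posterior Dirichlet(5, 9, 19/4, 15/2, 9)
obs 13: x=4 → posterior Dirichlet(5, 9, 19/4, 15/2, 10)

alpha_1=5, alpha_2=9, alpha_3=19/4, alpha_4=15/2, alpha_5=10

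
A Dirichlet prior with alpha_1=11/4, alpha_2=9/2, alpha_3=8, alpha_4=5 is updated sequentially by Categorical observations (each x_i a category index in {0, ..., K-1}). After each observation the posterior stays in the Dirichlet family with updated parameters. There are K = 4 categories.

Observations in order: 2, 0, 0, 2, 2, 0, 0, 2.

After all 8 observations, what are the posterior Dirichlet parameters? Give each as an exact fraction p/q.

obs 1: x=2 → posterior Dirichlet(11/4, 9/2, 9, 5)
obs 2: x=0 → posterior Dirichlet(15/4, 9/2, 9, 5)
obs 3: x=0 → posterior Dirichlet(19/4, 9/2, 9, 5)
obs 4: x=2 → posterior Dirichlet(19/4, 9/2, 10, 5)
obs 5: x=2 → posterior Dirichlet(19/4, 9/2, 11, 5)
obs 6: x=0 → posterior Dirichlet(23/4, 9/2, 11, 5)
obs 7: x=0 → posterior Dirichlet(27/4, 9/2, 11, 5)
obs 8: x=2 → posterior Dirichlet(27/4, 9/2, 12, 5)

alpha_1=27/4, alpha_2=9/2, alpha_3=12, alpha_4=5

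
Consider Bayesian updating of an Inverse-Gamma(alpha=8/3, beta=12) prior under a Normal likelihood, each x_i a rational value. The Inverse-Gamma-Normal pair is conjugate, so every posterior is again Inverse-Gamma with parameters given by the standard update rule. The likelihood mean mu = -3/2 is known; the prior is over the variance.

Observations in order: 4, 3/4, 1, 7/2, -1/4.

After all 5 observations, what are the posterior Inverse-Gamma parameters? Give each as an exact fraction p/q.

alpha=31/6, beta=737/16

obs 1: x=4 → posterior Inverse-Gamma(19/6, 217/8)
obs 2: x=3/4 → posterior Inverse-Gamma(11/3, 949/32)
obs 3: x=1 → posterior Inverse-Gamma(25/6, 1049/32)
obs 4: x=7/2 → posterior Inverse-Gamma(14/3, 1449/32)
obs 5: x=-1/4 → posterior Inverse-Gamma(31/6, 737/16)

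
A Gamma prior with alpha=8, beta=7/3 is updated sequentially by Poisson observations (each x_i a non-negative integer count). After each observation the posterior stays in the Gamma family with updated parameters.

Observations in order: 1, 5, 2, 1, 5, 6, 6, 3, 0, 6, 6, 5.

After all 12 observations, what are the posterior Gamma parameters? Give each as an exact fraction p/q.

obs 1: x=1 → posterior Gamma(9, 10/3)
obs 2: x=5 → posterior Gamma(14, 13/3)
obs 3: x=2 → posterior Gamma(16, 16/3)
obs 4: x=1 → posterior Gamma(17, 19/3)
obs 5: x=5 → posterior Gamma(22, 22/3)
obs 6: x=6 → posterior Gamma(28, 25/3)
obs 7: x=6 → posterior Gamma(34, 28/3)
obs 8: x=3 → posterior Gamma(37, 31/3)
obs 9: x=0 → posterior Gamma(37, 34/3)
obs 10: x=6 → posterior Gamma(43, 37/3)
obs 11: x=6 → posterior Gamma(49, 40/3)
obs 12: x=5 → posterior Gamma(54, 43/3)

alpha=54, beta=43/3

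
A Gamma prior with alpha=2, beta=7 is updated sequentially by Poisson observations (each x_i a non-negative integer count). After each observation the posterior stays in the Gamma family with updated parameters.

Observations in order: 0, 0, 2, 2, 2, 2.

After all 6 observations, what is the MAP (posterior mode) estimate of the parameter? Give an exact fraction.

9/13

obs 1: x=0 → posterior Gamma(2, 8)
obs 2: x=0 → posterior Gamma(2, 9)
obs 3: x=2 → posterior Gamma(4, 10)
obs 4: x=2 → posterior Gamma(6, 11)
obs 5: x=2 → posterior Gamma(8, 12)
obs 6: x=2 → posterior Gamma(10, 13)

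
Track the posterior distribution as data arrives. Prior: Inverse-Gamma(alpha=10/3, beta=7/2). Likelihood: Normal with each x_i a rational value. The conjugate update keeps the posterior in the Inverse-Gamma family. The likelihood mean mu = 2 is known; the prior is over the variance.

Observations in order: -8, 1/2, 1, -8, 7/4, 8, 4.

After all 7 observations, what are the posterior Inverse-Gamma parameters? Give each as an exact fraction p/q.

alpha=41/6, beta=4005/32

obs 1: x=-8 → posterior Inverse-Gamma(23/6, 107/2)
obs 2: x=1/2 → posterior Inverse-Gamma(13/3, 437/8)
obs 3: x=1 → posterior Inverse-Gamma(29/6, 441/8)
obs 4: x=-8 → posterior Inverse-Gamma(16/3, 841/8)
obs 5: x=7/4 → posterior Inverse-Gamma(35/6, 3365/32)
obs 6: x=8 → posterior Inverse-Gamma(19/3, 3941/32)
obs 7: x=4 → posterior Inverse-Gamma(41/6, 4005/32)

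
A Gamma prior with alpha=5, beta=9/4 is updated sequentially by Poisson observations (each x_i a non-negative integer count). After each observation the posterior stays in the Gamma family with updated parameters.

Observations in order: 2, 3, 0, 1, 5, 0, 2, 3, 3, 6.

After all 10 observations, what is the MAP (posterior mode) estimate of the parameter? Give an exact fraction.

116/49

obs 1: x=2 → posterior Gamma(7, 13/4)
obs 2: x=3 → posterior Gamma(10, 17/4)
obs 3: x=0 → posterior Gamma(10, 21/4)
obs 4: x=1 → posterior Gamma(11, 25/4)
obs 5: x=5 → posterior Gamma(16, 29/4)
obs 6: x=0 → posterior Gamma(16, 33/4)
obs 7: x=2 → posterior Gamma(18, 37/4)
obs 8: x=3 → posterior Gamma(21, 41/4)
obs 9: x=3 → posterior Gamma(24, 45/4)
obs 10: x=6 → posterior Gamma(30, 49/4)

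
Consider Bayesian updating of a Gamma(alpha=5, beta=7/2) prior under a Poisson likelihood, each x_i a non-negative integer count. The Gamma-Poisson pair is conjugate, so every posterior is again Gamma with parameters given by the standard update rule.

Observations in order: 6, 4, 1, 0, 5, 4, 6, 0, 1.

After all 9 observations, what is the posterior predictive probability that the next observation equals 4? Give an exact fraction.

obs 1: x=6 → posterior Gamma(11, 9/2)
obs 2: x=4 → posterior Gamma(15, 11/2)
obs 3: x=1 → posterior Gamma(16, 13/2)
obs 4: x=0 → posterior Gamma(16, 15/2)
obs 5: x=5 → posterior Gamma(21, 17/2)
obs 6: x=4 → posterior Gamma(25, 19/2)
obs 7: x=6 → posterior Gamma(31, 21/2)
obs 8: x=0 → posterior Gamma(31, 23/2)
obs 9: x=1 → posterior Gamma(32, 25/2)

454150606010728097317041829228401184082031250000000/3381391913522726342930221472392241170198527451848561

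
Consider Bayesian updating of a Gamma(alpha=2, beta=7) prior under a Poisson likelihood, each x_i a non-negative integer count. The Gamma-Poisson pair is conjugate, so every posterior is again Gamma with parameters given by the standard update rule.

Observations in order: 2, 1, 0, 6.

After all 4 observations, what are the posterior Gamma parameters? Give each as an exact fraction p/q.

alpha=11, beta=11

obs 1: x=2 → posterior Gamma(4, 8)
obs 2: x=1 → posterior Gamma(5, 9)
obs 3: x=0 → posterior Gamma(5, 10)
obs 4: x=6 → posterior Gamma(11, 11)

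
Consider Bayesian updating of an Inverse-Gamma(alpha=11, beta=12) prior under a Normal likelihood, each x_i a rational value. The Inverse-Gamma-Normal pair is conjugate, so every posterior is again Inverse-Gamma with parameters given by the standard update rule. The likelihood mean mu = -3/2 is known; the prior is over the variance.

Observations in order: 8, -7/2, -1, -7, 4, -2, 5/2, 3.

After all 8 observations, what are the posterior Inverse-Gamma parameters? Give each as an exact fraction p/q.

obs 1: x=8 → posterior Inverse-Gamma(23/2, 457/8)
obs 2: x=-7/2 → posterior Inverse-Gamma(12, 473/8)
obs 3: x=-1 → posterior Inverse-Gamma(25/2, 237/4)
obs 4: x=-7 → posterior Inverse-Gamma(13, 595/8)
obs 5: x=4 → posterior Inverse-Gamma(27/2, 179/2)
obs 6: x=-2 → posterior Inverse-Gamma(14, 717/8)
obs 7: x=5/2 → posterior Inverse-Gamma(29/2, 781/8)
obs 8: x=3 → posterior Inverse-Gamma(15, 431/4)

alpha=15, beta=431/4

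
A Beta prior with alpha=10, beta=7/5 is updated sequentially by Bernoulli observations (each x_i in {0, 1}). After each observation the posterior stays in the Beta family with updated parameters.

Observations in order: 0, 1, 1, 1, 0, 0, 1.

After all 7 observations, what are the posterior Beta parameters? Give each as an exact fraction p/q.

obs 1: x=0 → posterior Beta(10, 12/5)
obs 2: x=1 → posterior Beta(11, 12/5)
obs 3: x=1 → posterior Beta(12, 12/5)
obs 4: x=1 → posterior Beta(13, 12/5)
obs 5: x=0 → posterior Beta(13, 17/5)
obs 6: x=0 → posterior Beta(13, 22/5)
obs 7: x=1 → posterior Beta(14, 22/5)

alpha=14, beta=22/5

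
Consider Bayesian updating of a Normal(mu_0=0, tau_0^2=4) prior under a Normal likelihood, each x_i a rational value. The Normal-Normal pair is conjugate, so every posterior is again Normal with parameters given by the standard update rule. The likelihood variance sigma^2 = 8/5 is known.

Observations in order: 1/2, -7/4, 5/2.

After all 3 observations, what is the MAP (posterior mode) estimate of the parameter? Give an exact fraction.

obs 1: x=1/2 → posterior Normal(5/14, 8/7)
obs 2: x=-7/4 → posterior Normal(-25/48, 2/3)
obs 3: x=5/2 → posterior Normal(25/68, 8/17)

25/68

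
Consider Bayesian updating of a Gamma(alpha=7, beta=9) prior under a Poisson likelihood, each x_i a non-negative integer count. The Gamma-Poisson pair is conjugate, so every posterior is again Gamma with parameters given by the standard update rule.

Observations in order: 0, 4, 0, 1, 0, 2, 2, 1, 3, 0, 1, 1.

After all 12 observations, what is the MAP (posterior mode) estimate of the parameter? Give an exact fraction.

1

obs 1: x=0 → posterior Gamma(7, 10)
obs 2: x=4 → posterior Gamma(11, 11)
obs 3: x=0 → posterior Gamma(11, 12)
obs 4: x=1 → posterior Gamma(12, 13)
obs 5: x=0 → posterior Gamma(12, 14)
obs 6: x=2 → posterior Gamma(14, 15)
obs 7: x=2 → posterior Gamma(16, 16)
obs 8: x=1 → posterior Gamma(17, 17)
obs 9: x=3 → posterior Gamma(20, 18)
obs 10: x=0 → posterior Gamma(20, 19)
obs 11: x=1 → posterior Gamma(21, 20)
obs 12: x=1 → posterior Gamma(22, 21)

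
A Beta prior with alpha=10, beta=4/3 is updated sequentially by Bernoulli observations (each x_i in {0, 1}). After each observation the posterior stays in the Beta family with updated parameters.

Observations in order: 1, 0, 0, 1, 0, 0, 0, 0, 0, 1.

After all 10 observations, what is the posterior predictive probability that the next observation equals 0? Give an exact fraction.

25/64

obs 1: x=1 → posterior Beta(11, 4/3)
obs 2: x=0 → posterior Beta(11, 7/3)
obs 3: x=0 → posterior Beta(11, 10/3)
obs 4: x=1 → posterior Beta(12, 10/3)
obs 5: x=0 → posterior Beta(12, 13/3)
obs 6: x=0 → posterior Beta(12, 16/3)
obs 7: x=0 → posterior Beta(12, 19/3)
obs 8: x=0 → posterior Beta(12, 22/3)
obs 9: x=0 → posterior Beta(12, 25/3)
obs 10: x=1 → posterior Beta(13, 25/3)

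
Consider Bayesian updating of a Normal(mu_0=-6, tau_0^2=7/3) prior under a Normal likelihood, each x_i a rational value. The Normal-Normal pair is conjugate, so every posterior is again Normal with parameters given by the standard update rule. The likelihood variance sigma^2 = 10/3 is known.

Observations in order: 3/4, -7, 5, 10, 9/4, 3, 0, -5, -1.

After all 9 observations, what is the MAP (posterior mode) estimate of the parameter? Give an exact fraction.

obs 1: x=3/4 → posterior Normal(-219/68, 70/51)
obs 2: x=-7 → posterior Normal(-415/96, 35/36)
obs 3: x=5 → posterior Normal(-275/124, 70/93)
obs 4: x=10 → posterior Normal(5/152, 35/57)
obs 5: x=9/4 → posterior Normal(17/45, 14/27)
obs 6: x=3 → posterior Normal(19/26, 35/78)
obs 7: x=0 → posterior Normal(38/59, 70/177)
obs 8: x=-5 → posterior Normal(1/22, 35/99)
obs 9: x=-1 → posterior Normal(-4/73, 70/219)

-4/73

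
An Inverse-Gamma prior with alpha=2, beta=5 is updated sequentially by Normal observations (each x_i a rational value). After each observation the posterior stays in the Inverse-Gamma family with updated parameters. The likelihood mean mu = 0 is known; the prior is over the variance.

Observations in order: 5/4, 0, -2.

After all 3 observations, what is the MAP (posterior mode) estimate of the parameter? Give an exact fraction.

83/48

obs 1: x=5/4 → posterior Inverse-Gamma(5/2, 185/32)
obs 2: x=0 → posterior Inverse-Gamma(3, 185/32)
obs 3: x=-2 → posterior Inverse-Gamma(7/2, 249/32)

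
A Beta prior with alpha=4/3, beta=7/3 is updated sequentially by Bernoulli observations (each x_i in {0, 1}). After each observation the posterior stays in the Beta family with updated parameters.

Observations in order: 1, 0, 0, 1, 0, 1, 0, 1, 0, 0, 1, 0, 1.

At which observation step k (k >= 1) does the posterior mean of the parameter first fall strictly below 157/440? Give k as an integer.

k = 3

obs 1: x=1 → posterior Beta(7/3, 7/3)
obs 2: x=0 → posterior Beta(7/3, 10/3)
obs 3: x=0 → posterior Beta(7/3, 13/3)
obs 4: x=1 → posterior Beta(10/3, 13/3)
obs 5: x=0 → posterior Beta(10/3, 16/3)
obs 6: x=1 → posterior Beta(13/3, 16/3)
obs 7: x=0 → posterior Beta(13/3, 19/3)
obs 8: x=1 → posterior Beta(16/3, 19/3)
obs 9: x=0 → posterior Beta(16/3, 22/3)
obs 10: x=0 → posterior Beta(16/3, 25/3)
obs 11: x=1 → posterior Beta(19/3, 25/3)
obs 12: x=0 → posterior Beta(19/3, 28/3)
obs 13: x=1 → posterior Beta(22/3, 28/3)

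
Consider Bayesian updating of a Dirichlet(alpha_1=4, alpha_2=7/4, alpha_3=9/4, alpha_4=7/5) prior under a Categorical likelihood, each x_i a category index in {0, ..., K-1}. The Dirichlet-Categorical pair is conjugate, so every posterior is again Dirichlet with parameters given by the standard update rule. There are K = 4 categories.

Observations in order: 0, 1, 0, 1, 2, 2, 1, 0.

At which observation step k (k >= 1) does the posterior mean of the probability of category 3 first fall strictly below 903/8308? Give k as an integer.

obs 1: x=0 → posterior Dirichlet(5, 7/4, 9/4, 7/5)
obs 2: x=1 → posterior Dirichlet(5, 11/4, 9/4, 7/5)
obs 3: x=0 → posterior Dirichlet(6, 11/4, 9/4, 7/5)
obs 4: x=1 → posterior Dirichlet(6, 15/4, 9/4, 7/5)
obs 5: x=2 → posterior Dirichlet(6, 15/4, 13/4, 7/5)
obs 6: x=2 → posterior Dirichlet(6, 15/4, 17/4, 7/5)
obs 7: x=1 → posterior Dirichlet(6, 19/4, 17/4, 7/5)
obs 8: x=0 → posterior Dirichlet(7, 19/4, 17/4, 7/5)

k = 4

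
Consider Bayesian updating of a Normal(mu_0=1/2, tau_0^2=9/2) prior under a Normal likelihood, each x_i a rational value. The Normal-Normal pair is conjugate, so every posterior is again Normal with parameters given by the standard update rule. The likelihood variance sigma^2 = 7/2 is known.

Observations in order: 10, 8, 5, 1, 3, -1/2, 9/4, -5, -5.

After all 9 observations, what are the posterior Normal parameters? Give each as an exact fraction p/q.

obs 1: x=10 → posterior Normal(187/32, 63/32)
obs 2: x=8 → posterior Normal(331/50, 63/50)
obs 3: x=5 → posterior Normal(421/68, 63/68)
obs 4: x=1 → posterior Normal(439/86, 63/86)
obs 5: x=3 → posterior Normal(493/104, 63/104)
obs 6: x=-1/2 → posterior Normal(242/61, 63/122)
obs 7: x=9/4 → posterior Normal(1049/280, 9/20)
obs 8: x=-5 → posterior Normal(11/4, 63/158)
obs 9: x=-5 → posterior Normal(689/352, 63/176)

mu_0=689/352, tau_0^2=63/176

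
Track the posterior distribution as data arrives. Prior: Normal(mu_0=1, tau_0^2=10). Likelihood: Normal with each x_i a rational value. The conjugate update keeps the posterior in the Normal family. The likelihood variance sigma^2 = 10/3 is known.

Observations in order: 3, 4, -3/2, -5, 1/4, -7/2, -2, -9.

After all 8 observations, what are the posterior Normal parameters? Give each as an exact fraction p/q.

obs 1: x=3 → posterior Normal(5/2, 5/2)
obs 2: x=4 → posterior Normal(22/7, 10/7)
obs 3: x=-3/2 → posterior Normal(7/4, 1)
obs 4: x=-5 → posterior Normal(5/26, 10/13)
obs 5: x=1/4 → posterior Normal(13/64, 5/8)
obs 6: x=-7/2 → posterior Normal(-29/76, 10/19)
obs 7: x=-2 → posterior Normal(-53/88, 5/11)
obs 8: x=-9 → posterior Normal(-161/100, 2/5)

mu_0=-161/100, tau_0^2=2/5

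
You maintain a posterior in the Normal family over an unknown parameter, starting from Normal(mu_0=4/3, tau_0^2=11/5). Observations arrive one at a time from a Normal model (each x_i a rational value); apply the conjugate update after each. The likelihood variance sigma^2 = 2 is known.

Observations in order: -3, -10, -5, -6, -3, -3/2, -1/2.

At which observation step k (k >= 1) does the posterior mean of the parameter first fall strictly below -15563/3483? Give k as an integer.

k = 4

obs 1: x=-3 → posterior Normal(-59/63, 22/21)
obs 2: x=-10 → posterior Normal(-389/96, 11/16)
obs 3: x=-5 → posterior Normal(-554/129, 22/43)
obs 4: x=-6 → posterior Normal(-376/81, 11/27)
obs 5: x=-3 → posterior Normal(-851/195, 22/65)
obs 6: x=-3/2 → posterior Normal(-1801/456, 11/38)
obs 7: x=-1/2 → posterior Normal(-917/261, 22/87)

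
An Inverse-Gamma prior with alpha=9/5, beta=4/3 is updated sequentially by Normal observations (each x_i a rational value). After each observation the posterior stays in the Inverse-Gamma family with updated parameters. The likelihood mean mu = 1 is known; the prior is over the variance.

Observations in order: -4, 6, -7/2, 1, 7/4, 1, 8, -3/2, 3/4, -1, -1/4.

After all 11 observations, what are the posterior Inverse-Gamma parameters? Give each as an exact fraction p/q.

obs 1: x=-4 → posterior Inverse-Gamma(23/10, 83/6)
obs 2: x=6 → posterior Inverse-Gamma(14/5, 79/3)
obs 3: x=-7/2 → posterior Inverse-Gamma(33/10, 875/24)
obs 4: x=1 → posterior Inverse-Gamma(19/5, 875/24)
obs 5: x=7/4 → posterior Inverse-Gamma(43/10, 3527/96)
obs 6: x=1 → posterior Inverse-Gamma(24/5, 3527/96)
obs 7: x=8 → posterior Inverse-Gamma(53/10, 5879/96)
obs 8: x=-3/2 → posterior Inverse-Gamma(29/5, 6179/96)
obs 9: x=3/4 → posterior Inverse-Gamma(63/10, 3091/48)
obs 10: x=-1 → posterior Inverse-Gamma(34/5, 3187/48)
obs 11: x=-1/4 → posterior Inverse-Gamma(73/10, 6449/96)

alpha=73/10, beta=6449/96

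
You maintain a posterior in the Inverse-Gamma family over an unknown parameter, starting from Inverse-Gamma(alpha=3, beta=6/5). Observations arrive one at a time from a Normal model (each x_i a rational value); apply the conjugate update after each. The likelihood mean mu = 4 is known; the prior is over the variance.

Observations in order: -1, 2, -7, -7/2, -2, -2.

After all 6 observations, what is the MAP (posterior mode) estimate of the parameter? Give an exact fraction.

obs 1: x=-1 → posterior Inverse-Gamma(7/2, 137/10)
obs 2: x=2 → posterior Inverse-Gamma(4, 157/10)
obs 3: x=-7 → posterior Inverse-Gamma(9/2, 381/5)
obs 4: x=-7/2 → posterior Inverse-Gamma(5, 4173/40)
obs 5: x=-2 → posterior Inverse-Gamma(11/2, 4893/40)
obs 6: x=-2 → posterior Inverse-Gamma(6, 5613/40)

5613/280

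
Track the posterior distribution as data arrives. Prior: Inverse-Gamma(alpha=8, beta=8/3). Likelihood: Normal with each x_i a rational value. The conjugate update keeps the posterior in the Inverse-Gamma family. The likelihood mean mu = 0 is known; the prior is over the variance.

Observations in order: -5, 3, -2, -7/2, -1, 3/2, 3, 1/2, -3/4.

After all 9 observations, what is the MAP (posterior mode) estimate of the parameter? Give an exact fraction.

obs 1: x=-5 → posterior Inverse-Gamma(17/2, 91/6)
obs 2: x=3 → posterior Inverse-Gamma(9, 59/3)
obs 3: x=-2 → posterior Inverse-Gamma(19/2, 65/3)
obs 4: x=-7/2 → posterior Inverse-Gamma(10, 667/24)
obs 5: x=-1 → posterior Inverse-Gamma(21/2, 679/24)
obs 6: x=3/2 → posterior Inverse-Gamma(11, 353/12)
obs 7: x=3 → posterior Inverse-Gamma(23/2, 407/12)
obs 8: x=1/2 → posterior Inverse-Gamma(12, 817/24)
obs 9: x=-3/4 → posterior Inverse-Gamma(25/2, 3295/96)

3295/1296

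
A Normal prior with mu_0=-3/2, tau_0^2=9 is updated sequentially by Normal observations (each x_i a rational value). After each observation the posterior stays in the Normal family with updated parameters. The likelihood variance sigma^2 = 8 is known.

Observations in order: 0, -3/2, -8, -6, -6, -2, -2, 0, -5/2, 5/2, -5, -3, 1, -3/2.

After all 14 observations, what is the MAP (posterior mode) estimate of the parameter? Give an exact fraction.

-159/67

obs 1: x=0 → posterior Normal(-12/17, 72/17)
obs 2: x=-3/2 → posterior Normal(-51/52, 36/13)
obs 3: x=-8 → posterior Normal(-39/14, 72/35)
obs 4: x=-6 → posterior Normal(-303/88, 18/11)
obs 5: x=-6 → posterior Normal(-411/106, 72/53)
obs 6: x=-2 → posterior Normal(-447/124, 36/31)
obs 7: x=-2 → posterior Normal(-483/142, 72/71)
obs 8: x=0 → posterior Normal(-483/160, 9/10)
obs 9: x=-5/2 → posterior Normal(-264/89, 72/89)
obs 10: x=5/2 → posterior Normal(-69/28, 36/49)
obs 11: x=-5 → posterior Normal(-573/214, 72/107)
obs 12: x=-3 → posterior Normal(-627/232, 18/29)
obs 13: x=1 → posterior Normal(-609/250, 72/125)
obs 14: x=-3/2 → posterior Normal(-159/67, 36/67)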